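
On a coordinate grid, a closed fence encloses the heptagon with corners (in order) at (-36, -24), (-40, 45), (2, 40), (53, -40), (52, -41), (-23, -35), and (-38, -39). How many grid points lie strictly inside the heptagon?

Using the shoelace formula, 2A = |((-36)·45 − (-40)·(-24)) + ((-40)·40 − 2·45) + (2·(-40) − 53·40) + (53·(-41) − 52·(-40)) + (52·(-35) − (-23)·(-41)) + ((-23)·(-39) − (-38)·(-35)) + ((-38)·(-24) − (-36)·(-39))| = 10251, so the area is 5125.5.
Summing gcd(|Δx|,|Δy|) over the edges gives the boundary count: gcd(4,69) + gcd(42,5) + gcd(51,80) + gcd(1,1) + gcd(75,6) + gcd(15,4) + gcd(2,15) = 1+1+1+1+3+1+1 = 9.
Pick's theorem gives I = A − B/2 + 1 = 5125.5 − 9/2 + 1 = 5122.

5122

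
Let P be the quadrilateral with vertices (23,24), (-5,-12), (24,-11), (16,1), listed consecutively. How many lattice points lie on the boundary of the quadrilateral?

The number of boundary lattice points is Σ gcd(|Δx|,|Δy|) = gcd(28,36) + gcd(29,1) + gcd(8,12) + gcd(7,23) = 4+1+4+1 = 10.

10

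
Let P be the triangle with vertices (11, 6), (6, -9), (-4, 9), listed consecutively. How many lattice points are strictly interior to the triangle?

116

The shoelace formula gives twice the area as |(11·(-9) − 6·6) + (6·9 − (-4)·(-9)) + ((-4)·6 − 11·9)| = 240, so the area is 120.
The number of boundary lattice points is Σ gcd(|Δx|,|Δy|) = gcd(5,15) + gcd(10,18) + gcd(15,3) = 5+2+3 = 10.
By Pick's theorem A = I + B/2 − 1, so I = 120 − 10/2 + 1 = 116.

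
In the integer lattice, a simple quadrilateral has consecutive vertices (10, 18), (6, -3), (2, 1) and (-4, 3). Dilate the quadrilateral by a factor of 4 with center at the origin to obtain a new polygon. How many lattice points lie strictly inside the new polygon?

Using the shoelace formula, 2A = |[10·(-3) − 6·18] + [6·1 − 2·(-3)] + [2·3 − (-4)·1] + [(-4)·18 − 10·3]| = 218, so the area is 109.
Along each edge there are gcd(|Δx|,|Δy|)+1 lattice points, so counting each shared vertex once the boundary has gcd(4,21) + gcd(4,4) + gcd(6,2) + gcd(14,15) = 1+4+2+1 = 8.
Scaling by 4 multiplies the area by 4² = 16 (so the new area is 1744) and multiplies the boundary lattice-point count by 4, giving 32.
By Pick's theorem, the interior count of the dilated polygon is 1744 − 32/2 + 1 = 1729.

1729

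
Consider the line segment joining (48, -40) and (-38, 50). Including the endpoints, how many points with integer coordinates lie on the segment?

The number of lattice points on a segment between lattice points is gcd(|Δx|,|Δy|) + 1 = gcd(86,90) + 1 = 2 + 1 = 3.

3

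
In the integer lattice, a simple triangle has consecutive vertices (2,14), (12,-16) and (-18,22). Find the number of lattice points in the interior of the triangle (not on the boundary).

By the shoelace formula, twice the signed area is |[2·(-16) − 12·14] + [12·22 − (-18)·(-16)] + [(-18)·14 − 2·22]| = 520, so the area is 260.
The number of boundary lattice points is Σ gcd(|Δx|,|Δy|) = gcd(10,30) + gcd(30,38) + gcd(20,8) = 10+2+4 = 16.
By Pick's theorem A = I + B/2 − 1, so I = 260 − 16/2 + 1 = 253.

253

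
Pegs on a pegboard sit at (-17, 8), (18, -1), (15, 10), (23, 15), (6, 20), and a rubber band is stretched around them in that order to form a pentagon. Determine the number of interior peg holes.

409

The shoelace formula gives twice the area as |[(-17)·(-1) − 18·8] + [18·10 − 15·(-1)] + [15·15 − 23·10] + [23·20 − 6·15] + [6·8 − (-17)·20]| = 821, so the area is 821/2.
The number of boundary lattice points is Σ gcd(|Δx|,|Δy|) = gcd(35,9) + gcd(3,11) + gcd(8,5) + gcd(17,5) + gcd(23,12) = 1+1+1+1+1 = 5.
Pick's theorem gives I = A − B/2 + 1 = 821/2 − 5/2 + 1 = 409.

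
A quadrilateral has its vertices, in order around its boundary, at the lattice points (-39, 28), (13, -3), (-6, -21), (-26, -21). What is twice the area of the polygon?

2505

Using the shoelace formula, 2A = |((-39)·(-3) − 13·28) + (13·(-21) − (-6)·(-3)) + ((-6)·(-21) − (-26)·(-21)) + ((-26)·28 − (-39)·(-21))| = 2505, so the area is 1252.5.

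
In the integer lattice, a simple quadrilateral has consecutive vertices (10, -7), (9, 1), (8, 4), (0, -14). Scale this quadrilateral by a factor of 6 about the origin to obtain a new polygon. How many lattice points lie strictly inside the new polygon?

By the shoelace formula, twice the signed area is |(10·1 − 9·(-7)) + (9·4 − 8·1) + (8·(-14) − 0·4) + (0·(-7) − 10·(-14))| = 129, so the area is 64.5.
The number of boundary lattice points is Σ gcd(|Δx|,|Δy|) = gcd(1,8) + gcd(1,3) + gcd(8,18) + gcd(10,7) = 1+1+2+1 = 5.
Scaling by 6 multiplies the area by 6² = 36 (so the new area is 2322) and multiplies the boundary lattice-point count by 6, giving 30.
By Pick's theorem, the interior count of the dilated polygon is 2322 − 30/2 + 1 = 2308.

2308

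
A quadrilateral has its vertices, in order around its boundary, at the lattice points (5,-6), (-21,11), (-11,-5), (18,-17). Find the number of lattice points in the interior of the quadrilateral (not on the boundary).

203

The shoelace formula gives twice the area as |[5·11 − (-21)·(-6)] + [(-21)·(-5) − (-11)·11] + [(-11)·(-17) − 18·(-5)] + [18·(-6) − 5·(-17)]| = 409, so the area is 409/2.
Along each edge there are gcd(|Δx|,|Δy|)+1 lattice points, so counting each shared vertex once the boundary has gcd(26,17) + gcd(10,16) + gcd(29,12) + gcd(13,11) = 1+2+1+1 = 5.
By Pick's theorem A = I + B/2 − 1, so I = 409/2 − 5/2 + 1 = 203.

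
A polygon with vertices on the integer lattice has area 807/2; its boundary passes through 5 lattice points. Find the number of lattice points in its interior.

402

From Pick's theorem, I = A − B/2 + 1 = 807/2 − 5/2 + 1 = 402.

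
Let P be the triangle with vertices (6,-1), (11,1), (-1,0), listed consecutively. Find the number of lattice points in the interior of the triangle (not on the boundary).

Using the shoelace formula, 2A = |[6·1 − 11·(-1)] + [11·0 − (-1)·1] + [(-1)·(-1) − 6·0]| = 19, so the area is 19/2.
Along each edge there are gcd(|Δx|,|Δy|)+1 lattice points, so counting each shared vertex once the boundary has gcd(5,2) + gcd(12,1) + gcd(7,1) = 1+1+1 = 3.
By Pick's theorem A = I + B/2 − 1, so I = 19/2 − 3/2 + 1 = 9.

9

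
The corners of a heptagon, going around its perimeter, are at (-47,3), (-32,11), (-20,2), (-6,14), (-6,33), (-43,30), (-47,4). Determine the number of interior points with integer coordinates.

Using the shoelace formula, 2A = |((-47)·11 − (-32)·3) + ((-32)·2 − (-20)·11) + ((-20)·14 − (-6)·2) + ((-6)·33 − (-6)·14) + ((-6)·30 − (-43)·33) + ((-43)·4 − (-47)·30) + ((-47)·3 − (-47)·4)| = 1877, so the area is 1877/2.
The number of boundary lattice points is Σ gcd(|Δx|,|Δy|) = gcd(15,8) + gcd(12,9) + gcd(14,12) + gcd(0,19) + gcd(37,3) + gcd(4,26) + gcd(0,1) = 1+3+2+19+1+2+1 = 29.
Pick's theorem gives I = A − B/2 + 1 = 1877/2 − 29/2 + 1 = 925.

925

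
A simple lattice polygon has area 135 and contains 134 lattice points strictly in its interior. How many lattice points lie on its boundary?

Pick's theorem gives A = I + B/2 − 1, so B = 2(A − I + 1) = 2(135 − 134 + 1) = 4.

4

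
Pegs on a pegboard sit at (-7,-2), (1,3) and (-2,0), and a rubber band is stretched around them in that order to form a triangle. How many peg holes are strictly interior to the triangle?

3

By the shoelace formula, twice the signed area is |[(-7)·3 − 1·(-2)] + [1·0 − (-2)·3] + [(-2)·(-2) − (-7)·0]| = 9, so the area is 4.5.
Along each edge there are gcd(|Δx|,|Δy|)+1 lattice points, so counting each shared vertex once the boundary has gcd(8,5) + gcd(3,3) + gcd(5,2) = 1+3+1 = 5.
By Pick's theorem A = I + B/2 − 1, so I = 4.5 − 5/2 + 1 = 3.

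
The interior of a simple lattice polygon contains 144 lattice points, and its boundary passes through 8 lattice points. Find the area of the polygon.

147

By Pick's theorem, A = I + B/2 − 1 = 144 + 8/2 − 1 = 147.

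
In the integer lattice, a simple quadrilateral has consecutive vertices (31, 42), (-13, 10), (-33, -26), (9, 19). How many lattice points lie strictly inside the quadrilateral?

Using the shoelace formula, 2A = |(31·10 − (-13)·42) + ((-13)·(-26) − (-33)·10) + ((-33)·19 − 9·(-26)) + (9·42 − 31·19)| = 920, so the area is 460.
The number of boundary lattice points is Σ gcd(|Δx|,|Δy|) = gcd(44,32) + gcd(20,36) + gcd(42,45) + gcd(22,23) = 4+4+3+1 = 12.
Pick's theorem gives I = A − B/2 + 1 = 460 − 12/2 + 1 = 455.

455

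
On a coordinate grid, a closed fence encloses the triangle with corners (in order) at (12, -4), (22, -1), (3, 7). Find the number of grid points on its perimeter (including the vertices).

3

Along each edge there are gcd(|Δx|,|Δy|)+1 lattice points, so counting each shared vertex once the boundary has gcd(10,3) + gcd(19,8) + gcd(9,11) = 1+1+1 = 3.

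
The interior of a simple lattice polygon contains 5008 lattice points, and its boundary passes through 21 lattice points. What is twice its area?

By Pick's theorem, A = I + B/2 − 1 = 5008 + 21/2 − 1 = 10035/2.
Hence 2A = 10035.

10035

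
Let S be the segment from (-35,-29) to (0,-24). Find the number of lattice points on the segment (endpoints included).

The number of lattice points on a segment between lattice points is gcd(|Δx|,|Δy|) + 1 = gcd(35,5) + 1 = 5 + 1 = 6.

6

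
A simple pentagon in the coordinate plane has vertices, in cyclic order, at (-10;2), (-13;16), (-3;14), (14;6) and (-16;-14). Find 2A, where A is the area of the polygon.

754

By the shoelace formula, twice the signed area is |((-10)·16 − (-13)·2) + ((-13)·14 − (-3)·16) + ((-3)·6 − 14·14) + (14·(-14) − (-16)·6) + ((-16)·2 − (-10)·(-14))| = 754, so the area is 377.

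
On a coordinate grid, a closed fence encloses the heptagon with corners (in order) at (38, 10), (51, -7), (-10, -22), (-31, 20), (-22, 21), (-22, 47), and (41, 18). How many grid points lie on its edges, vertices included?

Summing gcd(|Δx|,|Δy|) over the edges gives the boundary count: gcd(13,17) + gcd(61,15) + gcd(21,42) + gcd(9,1) + gcd(0,26) + gcd(63,29) + gcd(3,8) = 1+1+21+1+26+1+1 = 52.

52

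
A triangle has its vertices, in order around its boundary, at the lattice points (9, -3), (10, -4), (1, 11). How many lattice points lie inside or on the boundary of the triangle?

7

Using the shoelace formula, 2A = |[9·(-4) − 10·(-3)] + [10·11 − 1·(-4)] + [1·(-3) − 9·11]| = 6, so the area is 3.
Along each edge there are gcd(|Δx|,|Δy|)+1 lattice points, so counting each shared vertex once the boundary has gcd(1,1) + gcd(9,15) + gcd(8,14) = 1+3+2 = 6.
Pick's theorem gives I = A − B/2 + 1 = 3 − 6/2 + 1 = 1, so the closed region contains I + B = 1 + 6 = 7 lattice points.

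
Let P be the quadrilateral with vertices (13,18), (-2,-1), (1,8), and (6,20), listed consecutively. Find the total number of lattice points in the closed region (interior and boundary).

Using the shoelace formula, 2A = |(13·(-1) − (-2)·18) + ((-2)·8 − 1·(-1)) + (1·20 − 6·8) + (6·18 − 13·20)| = 172, so the area is 86.
Along each edge there are gcd(|Δx|,|Δy|)+1 lattice points, so counting each shared vertex once the boundary has gcd(15,19) + gcd(3,9) + gcd(5,12) + gcd(7,2) = 1+3+1+1 = 6.
Pick's theorem gives I = A − B/2 + 1 = 86 − 6/2 + 1 = 84, so the closed region contains I + B = 84 + 6 = 90 lattice points.

90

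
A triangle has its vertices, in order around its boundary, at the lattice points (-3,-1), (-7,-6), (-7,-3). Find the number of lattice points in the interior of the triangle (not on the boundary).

By the shoelace formula, twice the signed area is |((-3)·(-6) − (-7)·(-1)) + ((-7)·(-3) − (-7)·(-6)) + ((-7)·(-1) − (-3)·(-3))| = 12, so the area is 6.
Summing gcd(|Δx|,|Δy|) over the edges gives the boundary count: gcd(4,5) + gcd(0,3) + gcd(4,2) = 1+3+2 = 6.
By Pick's theorem A = I + B/2 − 1, so I = 6 − 6/2 + 1 = 4.

4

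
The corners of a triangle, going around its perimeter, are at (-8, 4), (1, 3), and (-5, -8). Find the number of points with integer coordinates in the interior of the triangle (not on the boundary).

The shoelace formula gives twice the area as |[(-8)·3 − 1·4] + [1·(-8) − (-5)·3] + [(-5)·4 − (-8)·(-8)]| = 105, so the area is 52.5.
Summing gcd(|Δx|,|Δy|) over the edges gives the boundary count: gcd(9,1) + gcd(6,11) + gcd(3,12) = 1+1+3 = 5.
By Pick's theorem A = I + B/2 − 1, so I = 52.5 − 5/2 + 1 = 51.

51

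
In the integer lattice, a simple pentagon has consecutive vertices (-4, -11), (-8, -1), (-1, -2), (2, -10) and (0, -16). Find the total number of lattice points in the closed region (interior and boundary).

80

Using the shoelace formula, 2A = |((-4)·(-1) − (-8)·(-11)) + ((-8)·(-2) − (-1)·(-1)) + ((-1)·(-10) − 2·(-2)) + (2·(-16) − 0·(-10)) + (0·(-11) − (-4)·(-16))| = 151, so the area is 75.5.
Along each edge there are gcd(|Δx|,|Δy|)+1 lattice points, so counting each shared vertex once the boundary has gcd(4,10) + gcd(7,1) + gcd(3,8) + gcd(2,6) + gcd(4,5) = 2+1+1+2+1 = 7.
Pick's theorem gives I = A − B/2 + 1 = 75.5 − 7/2 + 1 = 73, so the closed region contains I + B = 73 + 7 = 80 lattice points.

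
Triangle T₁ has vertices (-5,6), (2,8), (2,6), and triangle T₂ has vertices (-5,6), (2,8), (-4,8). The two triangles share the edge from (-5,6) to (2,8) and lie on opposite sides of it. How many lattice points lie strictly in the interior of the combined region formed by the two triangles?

6

The union is the simple quadrilateral with vertices (-5,6), (2,6), (2,8), (-4,8) in order.
The shoelace formula gives twice the area as |((-5)·6 − 2·6) + (2·8 − 2·6) + (2·8 − (-4)·8) + ((-4)·6 − (-5)·8)| = 26, so the area is 13.
Along each edge there are gcd(|Δx|,|Δy|)+1 lattice points, so counting each shared vertex once the boundary has gcd(7,0) + gcd(0,2) + gcd(6,0) + gcd(1,2) = 7+2+6+1 = 16.
By Pick's theorem I = A − B/2 + 1 = 13 − 16/2 + 1 = 6.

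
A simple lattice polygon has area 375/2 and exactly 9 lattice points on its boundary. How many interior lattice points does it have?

184

Pick's theorem A = I + B/2 − 1 rearranges to I = A − B/2 + 1 = 375/2 − 9/2 + 1 = 184.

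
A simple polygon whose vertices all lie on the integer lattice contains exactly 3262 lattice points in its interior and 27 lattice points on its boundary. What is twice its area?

6549

Pick's theorem states A = I + B/2 − 1, so A = 3262 + 27/2 − 1 = 6549/2.
Hence 2A = 6549.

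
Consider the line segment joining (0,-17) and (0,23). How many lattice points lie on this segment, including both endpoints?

41

The number of lattice points on a segment between lattice points is gcd(|Δx|,|Δy|) + 1 = gcd(0,40) + 1 = 40 + 1 = 41.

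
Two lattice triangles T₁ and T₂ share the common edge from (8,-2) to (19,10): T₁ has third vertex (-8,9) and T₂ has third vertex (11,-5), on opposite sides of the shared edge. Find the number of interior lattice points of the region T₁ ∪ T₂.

189

The union is the simple quadrilateral with vertices (8,-2), (-8,9), (19,10), (11,-5) in order.
The shoelace formula gives twice the area as |(8·9 − (-8)·(-2)) + ((-8)·10 − 19·9) + (19·(-5) − 11·10) + (11·(-2) − 8·(-5))| = 382, so the area is 191.
Along each edge there are gcd(|Δx|,|Δy|)+1 lattice points, so counting each shared vertex once the boundary has gcd(16,11) + gcd(27,1) + gcd(8,15) + gcd(3,3) = 1+1+1+3 = 6.
By Pick's theorem I = A − B/2 + 1 = 191 − 6/2 + 1 = 189.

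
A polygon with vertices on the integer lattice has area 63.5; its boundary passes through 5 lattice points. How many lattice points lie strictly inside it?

62

From Pick's theorem, I = A − B/2 + 1 = 63.5 − 5/2 + 1 = 62.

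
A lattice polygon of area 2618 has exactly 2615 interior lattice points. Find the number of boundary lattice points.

8

Pick's theorem gives A = I + B/2 − 1, so B = 2(A − I + 1) = 2(2618 − 2615 + 1) = 8.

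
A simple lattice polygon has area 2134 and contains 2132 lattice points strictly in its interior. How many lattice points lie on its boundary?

Pick's theorem gives A = I + B/2 − 1, so B = 2(A − I + 1) = 2(2134 − 2132 + 1) = 6.

6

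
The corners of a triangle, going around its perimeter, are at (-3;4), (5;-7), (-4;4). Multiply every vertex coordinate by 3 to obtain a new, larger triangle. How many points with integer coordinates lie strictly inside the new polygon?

Using the shoelace formula, 2A = |((-3)·(-7) − 5·4) + (5·4 − (-4)·(-7)) + ((-4)·4 − (-3)·4)| = 11, so the area is 5.5.
Along each edge there are gcd(|Δx|,|Δy|)+1 lattice points, so counting each shared vertex once the boundary has gcd(8,11) + gcd(9,11) + gcd(1,0) = 1+1+1 = 3.
Scaling by 3 multiplies the area by 3² = 9 (so the new area is 99/2) and multiplies the boundary lattice-point count by 3, giving 9.
By Pick's theorem, the interior count of the dilated polygon is 99/2 − 9/2 + 1 = 46.

46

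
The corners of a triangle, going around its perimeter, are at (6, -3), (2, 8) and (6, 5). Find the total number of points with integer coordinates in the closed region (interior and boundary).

Using the shoelace formula, 2A = |(6·8 − 2·(-3)) + (2·5 − 6·8) + (6·(-3) − 6·5)| = 32, so the area is 16.
The number of boundary lattice points is Σ gcd(|Δx|,|Δy|) = gcd(4,11) + gcd(4,3) + gcd(0,8) = 1+1+8 = 10.
Pick's theorem gives I = A − B/2 + 1 = 16 − 10/2 + 1 = 12, so the closed region contains I + B = 12 + 10 = 22 lattice points.

22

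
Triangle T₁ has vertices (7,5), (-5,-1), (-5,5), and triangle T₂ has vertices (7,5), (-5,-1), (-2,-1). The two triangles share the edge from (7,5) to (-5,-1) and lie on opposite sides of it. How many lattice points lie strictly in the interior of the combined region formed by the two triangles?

The union is the simple quadrilateral with vertices (7,5), (-5,5), (-5,-1), (-2,-1) in order.
Using the shoelace formula, 2A = |(7·5 − (-5)·5) + ((-5)·(-1) − (-5)·5) + ((-5)·(-1) − (-2)·(-1)) + ((-2)·5 − 7·(-1))| = 90, so the area is 45.
The number of boundary lattice points is Σ gcd(|Δx|,|Δy|) = gcd(12,0) + gcd(0,6) + gcd(3,0) + gcd(9,6) = 12+6+3+3 = 24.
By Pick's theorem I = A − B/2 + 1 = 45 − 24/2 + 1 = 34.

34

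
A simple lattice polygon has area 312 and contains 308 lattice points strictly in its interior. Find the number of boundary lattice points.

Pick's theorem gives A = I + B/2 − 1, so B = 2(A − I + 1) = 2(312 − 308 + 1) = 10.

10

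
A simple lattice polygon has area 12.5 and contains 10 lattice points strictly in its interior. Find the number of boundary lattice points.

7

Pick's theorem gives A = I + B/2 − 1, so B = 2(A − I + 1) = 2(12.5 − 10 + 1) = 7.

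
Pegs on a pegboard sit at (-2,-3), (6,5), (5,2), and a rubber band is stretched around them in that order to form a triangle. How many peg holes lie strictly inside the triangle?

By the shoelace formula, twice the signed area is |((-2)·5 − 6·(-3)) + (6·2 − 5·5) + (5·(-3) − (-2)·2)| = 16, so the area is 8.
Along each edge there are gcd(|Δx|,|Δy|)+1 lattice points, so counting each shared vertex once the boundary has gcd(8,8) + gcd(1,3) + gcd(7,5) = 8+1+1 = 10.
By Pick's theorem A = I + B/2 − 1, so I = 8 − 10/2 + 1 = 4.

4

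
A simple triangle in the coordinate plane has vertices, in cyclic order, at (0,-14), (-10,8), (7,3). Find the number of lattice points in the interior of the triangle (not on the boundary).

161

Using the shoelace formula, 2A = |[0·8 − (-10)·(-14)] + [(-10)·3 − 7·8] + [7·(-14) − 0·3]| = 324, so the area is 162.
Along each edge there are gcd(|Δx|,|Δy|)+1 lattice points, so counting each shared vertex once the boundary has gcd(10,22) + gcd(17,5) + gcd(7,17) = 2+1+1 = 4.
By Pick's theorem A = I + B/2 − 1, so I = 162 − 4/2 + 1 = 161.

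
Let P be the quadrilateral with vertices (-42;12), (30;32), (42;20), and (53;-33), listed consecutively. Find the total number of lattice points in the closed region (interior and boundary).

2834

By the shoelace formula, twice the signed area is |[(-42)·32 − 30·12] + [30·20 − 42·32] + [42·(-33) − 53·20] + [53·12 − (-42)·(-33)]| = 5644, so the area is 2822.
Summing gcd(|Δx|,|Δy|) over the edges gives the boundary count: gcd(72,20) + gcd(12,12) + gcd(11,53) + gcd(95,45) = 4+12+1+5 = 22.
Pick's theorem gives I = A − B/2 + 1 = 2822 − 22/2 + 1 = 2812, so the closed region contains I + B = 2812 + 22 = 2834 lattice points.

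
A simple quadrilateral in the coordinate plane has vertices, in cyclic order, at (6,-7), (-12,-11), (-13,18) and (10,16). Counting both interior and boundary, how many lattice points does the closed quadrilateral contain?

535

By the shoelace formula, twice the signed area is |[6·(-11) − (-12)·(-7)] + [(-12)·18 − (-13)·(-11)] + [(-13)·16 − 10·18] + [10·(-7) − 6·16]| = 1063, so the area is 1063/2.
Summing gcd(|Δx|,|Δy|) over the edges gives the boundary count: gcd(18,4) + gcd(1,29) + gcd(23,2) + gcd(4,23) = 2+1+1+1 = 5.
Pick's theorem gives I = A − B/2 + 1 = 1063/2 − 5/2 + 1 = 530, so the closed region contains I + B = 530 + 5 = 535 lattice points.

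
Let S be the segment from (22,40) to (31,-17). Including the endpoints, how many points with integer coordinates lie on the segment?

The number of lattice points on a segment between lattice points is gcd(|Δx|,|Δy|) + 1 = gcd(9,57) + 1 = 3 + 1 = 4.

4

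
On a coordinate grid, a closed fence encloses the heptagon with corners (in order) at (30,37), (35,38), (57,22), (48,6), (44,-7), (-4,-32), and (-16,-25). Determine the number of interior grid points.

2274

Using the shoelace formula, 2A = |(30·38 − 35·37) + (35·22 − 57·38) + (57·6 − 48·22) + (48·(-7) − 44·6) + (44·(-32) − (-4)·(-7)) + ((-4)·(-25) − (-16)·(-32)) + ((-16)·37 − 30·(-25))| = 4555, so the area is 2277.5.
Summing gcd(|Δx|,|Δy|) over the edges gives the boundary count: gcd(5,1) + gcd(22,16) + gcd(9,16) + gcd(4,13) + gcd(48,25) + gcd(12,7) + gcd(46,62) = 1+2+1+1+1+1+2 = 9.
By Pick's theorem A = I + B/2 − 1, so I = 2277.5 − 9/2 + 1 = 2274.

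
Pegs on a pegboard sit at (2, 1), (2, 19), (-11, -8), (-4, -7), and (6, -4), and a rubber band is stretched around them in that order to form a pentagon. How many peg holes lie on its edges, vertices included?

22

Summing gcd(|Δx|,|Δy|) over the edges gives the boundary count: gcd(0,18) + gcd(13,27) + gcd(7,1) + gcd(10,3) + gcd(4,5) = 18+1+1+1+1 = 22.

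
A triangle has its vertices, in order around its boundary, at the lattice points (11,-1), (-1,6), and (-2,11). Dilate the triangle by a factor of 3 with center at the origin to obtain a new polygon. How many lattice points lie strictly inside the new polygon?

By the shoelace formula, twice the signed area is |(11·6 − (-1)·(-1)) + ((-1)·11 − (-2)·6) + ((-2)·(-1) − 11·11)| = 53, so the area is 26.5.
The number of boundary lattice points is Σ gcd(|Δx|,|Δy|) = gcd(12,7) + gcd(1,5) + gcd(13,12) = 1+1+1 = 3.
Scaling by 3 multiplies the area by 3² = 9 (so the new area is 477/2) and multiplies the boundary lattice-point count by 3, giving 9.
By Pick's theorem, the interior count of the dilated polygon is 477/2 − 9/2 + 1 = 235.

235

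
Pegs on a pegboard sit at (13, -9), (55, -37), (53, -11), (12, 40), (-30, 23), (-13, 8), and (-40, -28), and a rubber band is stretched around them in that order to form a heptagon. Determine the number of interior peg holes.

3269

By the shoelace formula, twice the signed area is |(13·(-37) − 55·(-9)) + (55·(-11) − 53·(-37)) + (53·40 − 12·(-11)) + (12·23 − (-30)·40) + ((-30)·8 − (-13)·23) + ((-13)·(-28) − (-40)·8) + ((-40)·(-9) − 13·(-28))| = 6565, so the area is 6565/2.
Summing gcd(|Δx|,|Δy|) over the edges gives the boundary count: gcd(42,28) + gcd(2,26) + gcd(41,51) + gcd(42,17) + gcd(17,15) + gcd(27,36) + gcd(53,19) = 14+2+1+1+1+9+1 = 29.
Pick's theorem gives I = A − B/2 + 1 = 6565/2 − 29/2 + 1 = 3269.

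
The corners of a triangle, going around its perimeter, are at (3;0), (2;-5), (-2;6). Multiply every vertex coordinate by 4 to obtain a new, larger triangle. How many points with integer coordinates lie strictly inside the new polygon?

243

The shoelace formula gives twice the area as |(3·(-5) − 2·0) + (2·6 − (-2)·(-5)) + ((-2)·0 − 3·6)| = 31, so the area is 15.5.
The number of boundary lattice points is Σ gcd(|Δx|,|Δy|) = gcd(1,5) + gcd(4,11) + gcd(5,6) = 1+1+1 = 3.
Scaling by 4 multiplies the area by 4² = 16 (so the new area is 248) and multiplies the boundary lattice-point count by 4, giving 12.
By Pick's theorem, the interior count of the dilated polygon is 248 − 12/2 + 1 = 243.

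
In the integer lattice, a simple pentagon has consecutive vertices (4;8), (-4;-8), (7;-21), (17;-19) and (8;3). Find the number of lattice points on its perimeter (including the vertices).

13

The number of boundary lattice points is Σ gcd(|Δx|,|Δy|) = gcd(8,16) + gcd(11,13) + gcd(10,2) + gcd(9,22) + gcd(4,5) = 8+1+2+1+1 = 13.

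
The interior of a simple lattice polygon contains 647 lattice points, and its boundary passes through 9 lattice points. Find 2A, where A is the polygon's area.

1301

By Pick's theorem, A = I + B/2 − 1 = 647 + 9/2 − 1 = 1301/2.
Hence 2A = 1301.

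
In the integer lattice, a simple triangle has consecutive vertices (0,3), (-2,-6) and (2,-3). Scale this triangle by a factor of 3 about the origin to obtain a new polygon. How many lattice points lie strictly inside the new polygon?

130

The shoelace formula gives twice the area as |[0·(-6) − (-2)·3] + [(-2)·(-3) − 2·(-6)] + [2·3 − 0·(-3)]| = 30, so the area is 15.
Along each edge there are gcd(|Δx|,|Δy|)+1 lattice points, so counting each shared vertex once the boundary has gcd(2,9) + gcd(4,3) + gcd(2,6) = 1+1+2 = 4.
Scaling by 3 multiplies the area by 3² = 9 (so the new area is 135) and multiplies the boundary lattice-point count by 3, giving 12.
By Pick's theorem, the interior count of the dilated polygon is 135 − 12/2 + 1 = 130.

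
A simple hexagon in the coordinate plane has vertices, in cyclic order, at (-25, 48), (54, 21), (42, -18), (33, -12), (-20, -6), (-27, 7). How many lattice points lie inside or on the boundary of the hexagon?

By the shoelace formula, twice the signed area is |((-25)·21 − 54·48) + (54·(-18) − 42·21) + (42·(-12) − 33·(-18)) + (33·(-6) − (-20)·(-12)) + ((-20)·7 − (-27)·(-6)) + ((-27)·48 − (-25)·7)| = 6742, so the area is 3371.
Along each edge there are gcd(|Δx|,|Δy|)+1 lattice points, so counting each shared vertex once the boundary has gcd(79,27) + gcd(12,39) + gcd(9,6) + gcd(53,6) + gcd(7,13) + gcd(2,41) = 1+3+3+1+1+1 = 10.
Pick's theorem gives I = A − B/2 + 1 = 3371 − 10/2 + 1 = 3367, so the closed region contains I + B = 3367 + 10 = 3377 lattice points.

3377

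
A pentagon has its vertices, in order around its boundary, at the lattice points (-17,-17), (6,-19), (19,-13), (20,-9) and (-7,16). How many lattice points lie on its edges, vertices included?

Along each edge there are gcd(|Δx|,|Δy|)+1 lattice points, so counting each shared vertex once the boundary has gcd(23,2) + gcd(13,6) + gcd(1,4) + gcd(27,25) + gcd(10,33) = 1+1+1+1+1 = 5.

5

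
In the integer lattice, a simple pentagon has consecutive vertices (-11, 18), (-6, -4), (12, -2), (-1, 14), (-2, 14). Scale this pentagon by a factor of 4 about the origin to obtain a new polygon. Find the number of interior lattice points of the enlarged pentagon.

4069

The shoelace formula gives twice the area as |[(-11)·(-4) − (-6)·18] + [(-6)·(-2) − 12·(-4)] + [12·14 − (-1)·(-2)] + [(-1)·14 − (-2)·14] + [(-2)·18 − (-11)·14]| = 510, so the area is 255.
Summing gcd(|Δx|,|Δy|) over the edges gives the boundary count: gcd(5,22) + gcd(18,2) + gcd(13,16) + gcd(1,0) + gcd(9,4) = 1+2+1+1+1 = 6.
Scaling by 4 multiplies the area by 4² = 16 (so the new area is 4080) and multiplies the boundary lattice-point count by 4, giving 24.
By Pick's theorem, the interior count of the dilated polygon is 4080 − 24/2 + 1 = 4069.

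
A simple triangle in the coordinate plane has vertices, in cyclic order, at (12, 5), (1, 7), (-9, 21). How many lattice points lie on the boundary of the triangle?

4

The number of boundary lattice points is Σ gcd(|Δx|,|Δy|) = gcd(11,2) + gcd(10,14) + gcd(21,16) = 1+2+1 = 4.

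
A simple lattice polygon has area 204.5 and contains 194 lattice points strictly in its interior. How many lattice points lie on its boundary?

23

Pick's theorem gives A = I + B/2 − 1, so B = 2(A − I + 1) = 2(204.5 − 194 + 1) = 23.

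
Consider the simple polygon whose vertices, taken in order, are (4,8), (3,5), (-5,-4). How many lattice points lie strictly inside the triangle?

6

Using the shoelace formula, 2A = |[4·5 − 3·8] + [3·(-4) − (-5)·5] + [(-5)·8 − 4·(-4)]| = 15, so the area is 7.5.
Summing gcd(|Δx|,|Δy|) over the edges gives the boundary count: gcd(1,3) + gcd(8,9) + gcd(9,12) = 1+1+3 = 5.
By Pick's theorem A = I + B/2 − 1, so I = 7.5 − 5/2 + 1 = 6.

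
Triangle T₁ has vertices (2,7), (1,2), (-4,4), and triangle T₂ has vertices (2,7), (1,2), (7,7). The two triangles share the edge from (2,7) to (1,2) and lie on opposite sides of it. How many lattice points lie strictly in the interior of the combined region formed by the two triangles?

The union is the simple quadrilateral with vertices (2,7), (-4,4), (1,2), (7,7) in order.
The shoelace formula gives twice the area as |(2·4 − (-4)·7) + ((-4)·2 − 1·4) + (1·7 − 7·2) + (7·7 − 2·7)| = 52, so the area is 26.
Along each edge there are gcd(|Δx|,|Δy|)+1 lattice points, so counting each shared vertex once the boundary has gcd(6,3) + gcd(5,2) + gcd(6,5) + gcd(5,0) = 3+1+1+5 = 10.
By Pick's theorem I = A − B/2 + 1 = 26 − 10/2 + 1 = 22.

22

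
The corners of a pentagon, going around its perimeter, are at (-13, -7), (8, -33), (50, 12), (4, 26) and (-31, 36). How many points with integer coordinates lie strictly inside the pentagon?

By the shoelace formula, twice the signed area is |[(-13)·(-33) − 8·(-7)] + [8·12 − 50·(-33)] + [50·26 − 4·12] + [4·36 − (-31)·26] + [(-31)·(-7) − (-13)·36]| = 5118, so the area is 2559.
The number of boundary lattice points is Σ gcd(|Δx|,|Δy|) = gcd(21,26) + gcd(42,45) + gcd(46,14) + gcd(35,10) + gcd(18,43) = 1+3+2+5+1 = 12.
By Pick's theorem A = I + B/2 − 1, so I = 2559 − 12/2 + 1 = 2554.

2554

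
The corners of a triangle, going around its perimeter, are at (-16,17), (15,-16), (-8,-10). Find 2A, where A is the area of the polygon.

573

The shoelace formula gives twice the area as |[(-16)·(-16) − 15·17] + [15·(-10) − (-8)·(-16)] + [(-8)·17 − (-16)·(-10)]| = 573, so the area is 286.5.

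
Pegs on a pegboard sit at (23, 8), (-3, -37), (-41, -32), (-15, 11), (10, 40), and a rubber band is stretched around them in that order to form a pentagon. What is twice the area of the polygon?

4729

The shoelace formula gives twice the area as |[23·(-37) − (-3)·8] + [(-3)·(-32) − (-41)·(-37)] + [(-41)·11 − (-15)·(-32)] + [(-15)·40 − 10·11] + [10·8 − 23·40]| = 4729, so the area is 4729/2.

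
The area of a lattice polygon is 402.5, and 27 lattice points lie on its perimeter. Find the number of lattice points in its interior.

390

From Pick's theorem, I = A − B/2 + 1 = 402.5 − 27/2 + 1 = 390.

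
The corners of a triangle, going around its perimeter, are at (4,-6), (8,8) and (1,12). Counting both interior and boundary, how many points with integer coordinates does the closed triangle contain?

Using the shoelace formula, 2A = |(4·8 − 8·(-6)) + (8·12 − 1·8) + (1·(-6) − 4·12)| = 114, so the area is 57.
The number of boundary lattice points is Σ gcd(|Δx|,|Δy|) = gcd(4,14) + gcd(7,4) + gcd(3,18) = 2+1+3 = 6.
Pick's theorem gives I = A − B/2 + 1 = 57 − 6/2 + 1 = 55, so the closed region contains I + B = 55 + 6 = 61 lattice points.

61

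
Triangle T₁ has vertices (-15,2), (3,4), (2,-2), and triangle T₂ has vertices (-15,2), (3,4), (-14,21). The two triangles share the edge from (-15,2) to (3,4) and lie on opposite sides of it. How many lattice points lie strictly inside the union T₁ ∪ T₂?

The union is the simple quadrilateral with vertices (-15,2), (2,-2), (3,4), (-14,21) in order.
The shoelace formula gives twice the area as |[(-15)·(-2) − 2·2] + [2·4 − 3·(-2)] + [3·21 − (-14)·4] + [(-14)·2 − (-15)·21]| = 446, so the area is 223.
Along each edge there are gcd(|Δx|,|Δy|)+1 lattice points, so counting each shared vertex once the boundary has gcd(17,4) + gcd(1,6) + gcd(17,17) + gcd(1,19) = 1+1+17+1 = 20.
By Pick's theorem I = A − B/2 + 1 = 223 − 20/2 + 1 = 214.

214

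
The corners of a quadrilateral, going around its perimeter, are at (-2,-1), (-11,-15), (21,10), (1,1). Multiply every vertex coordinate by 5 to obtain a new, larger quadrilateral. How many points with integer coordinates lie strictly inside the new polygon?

Using the shoelace formula, 2A = |[(-2)·(-15) − (-11)·(-1)] + [(-11)·10 − 21·(-15)] + [21·1 − 1·10] + [1·(-1) − (-2)·1]| = 236, so the area is 118.
Along each edge there are gcd(|Δx|,|Δy|)+1 lattice points, so counting each shared vertex once the boundary has gcd(9,14) + gcd(32,25) + gcd(20,9) + gcd(3,2) = 1+1+1+1 = 4.
Scaling by 5 multiplies the area by 5² = 25 (so the new area is 2950) and multiplies the boundary lattice-point count by 5, giving 20.
By Pick's theorem, the interior count of the dilated polygon is 2950 − 20/2 + 1 = 2941.

2941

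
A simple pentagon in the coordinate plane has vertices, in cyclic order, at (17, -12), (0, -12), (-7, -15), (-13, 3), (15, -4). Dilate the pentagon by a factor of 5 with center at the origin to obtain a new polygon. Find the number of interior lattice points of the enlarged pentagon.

By the shoelace formula, twice the signed area is |(17·(-12) − 0·(-12)) + (0·(-15) − (-7)·(-12)) + ((-7)·3 − (-13)·(-15)) + ((-13)·(-4) − 15·3) + (15·(-12) − 17·(-4))| = 609, so the area is 304.5.
The number of boundary lattice points is Σ gcd(|Δx|,|Δy|) = gcd(17,0) + gcd(7,3) + gcd(6,18) + gcd(28,7) + gcd(2,8) = 17+1+6+7+2 = 33.
Scaling by 5 multiplies the area by 5² = 25 (so the new area is 7612.5) and multiplies the boundary lattice-point count by 5, giving 165.
By Pick's theorem, the interior count of the dilated polygon is 7612.5 − 165/2 + 1 = 7531.

7531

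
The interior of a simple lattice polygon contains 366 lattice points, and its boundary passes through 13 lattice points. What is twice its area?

743

By Pick's theorem, A = I + B/2 − 1 = 366 + 13/2 − 1 = 743/2.
Hence 2A = 743.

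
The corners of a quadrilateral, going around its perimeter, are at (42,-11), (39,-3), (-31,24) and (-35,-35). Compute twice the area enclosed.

Using the shoelace formula, 2A = |[42·(-3) − 39·(-11)] + [39·24 − (-31)·(-3)] + [(-31)·(-35) − (-35)·24] + [(-35)·(-11) − 42·(-35)]| = 4926, so the area is 2463.

4926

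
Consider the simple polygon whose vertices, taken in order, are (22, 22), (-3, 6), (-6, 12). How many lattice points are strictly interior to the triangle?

97

Using the shoelace formula, 2A = |[22·6 − (-3)·22] + [(-3)·12 − (-6)·6] + [(-6)·22 − 22·12]| = 198, so the area is 99.
The number of boundary lattice points is Σ gcd(|Δx|,|Δy|) = gcd(25,16) + gcd(3,6) + gcd(28,10) = 1+3+2 = 6.
Pick's theorem gives I = A − B/2 + 1 = 99 − 6/2 + 1 = 97.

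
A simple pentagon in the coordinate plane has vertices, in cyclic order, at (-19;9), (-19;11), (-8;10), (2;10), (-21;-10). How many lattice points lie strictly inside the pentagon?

Using the shoelace formula, 2A = |[(-19)·11 − (-19)·9] + [(-19)·10 − (-8)·11] + [(-8)·10 − 2·10] + [2·(-10) − (-21)·10] + [(-21)·9 − (-19)·(-10)]| = 429, so the area is 214.5.
Along each edge there are gcd(|Δx|,|Δy|)+1 lattice points, so counting each shared vertex once the boundary has gcd(0,2) + gcd(11,1) + gcd(10,0) + gcd(23,20) + gcd(2,19) = 2+1+10+1+1 = 15.
Pick's theorem gives I = A − B/2 + 1 = 214.5 − 15/2 + 1 = 208.

208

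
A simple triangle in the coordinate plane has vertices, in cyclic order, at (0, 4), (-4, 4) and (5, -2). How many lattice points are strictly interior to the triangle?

9

Using the shoelace formula, 2A = |(0·4 − (-4)·4) + ((-4)·(-2) − 5·4) + (5·4 − 0·(-2))| = 24, so the area is 12.
The number of boundary lattice points is Σ gcd(|Δx|,|Δy|) = gcd(4,0) + gcd(9,6) + gcd(5,6) = 4+3+1 = 8.
Pick's theorem gives I = A − B/2 + 1 = 12 − 8/2 + 1 = 9.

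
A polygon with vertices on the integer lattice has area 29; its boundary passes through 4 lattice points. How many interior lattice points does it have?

From Pick's theorem, I = A − B/2 + 1 = 29 − 4/2 + 1 = 28.

28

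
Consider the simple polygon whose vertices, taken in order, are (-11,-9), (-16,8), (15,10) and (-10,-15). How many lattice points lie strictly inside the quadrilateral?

343

The shoelace formula gives twice the area as |[(-11)·8 − (-16)·(-9)] + [(-16)·10 − 15·8] + [15·(-15) − (-10)·10] + [(-10)·(-9) − (-11)·(-15)]| = 712, so the area is 356.
Summing gcd(|Δx|,|Δy|) over the edges gives the boundary count: gcd(5,17) + gcd(31,2) + gcd(25,25) + gcd(1,6) = 1+1+25+1 = 28.
Pick's theorem gives I = A − B/2 + 1 = 356 − 28/2 + 1 = 343.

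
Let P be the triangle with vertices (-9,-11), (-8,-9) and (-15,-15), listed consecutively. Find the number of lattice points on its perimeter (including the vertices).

Summing gcd(|Δx|,|Δy|) over the edges gives the boundary count: gcd(1,2) + gcd(7,6) + gcd(6,4) = 1+1+2 = 4.

4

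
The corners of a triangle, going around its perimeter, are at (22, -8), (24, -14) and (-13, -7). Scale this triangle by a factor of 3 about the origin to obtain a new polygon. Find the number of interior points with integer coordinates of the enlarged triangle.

Using the shoelace formula, 2A = |[22·(-14) − 24·(-8)] + [24·(-7) − (-13)·(-14)] + [(-13)·(-8) − 22·(-7)]| = 208, so the area is 104.
The number of boundary lattice points is Σ gcd(|Δx|,|Δy|) = gcd(2,6) + gcd(37,7) + gcd(35,1) = 2+1+1 = 4.
Scaling by 3 multiplies the area by 3² = 9 (so the new area is 936) and multiplies the boundary lattice-point count by 3, giving 12.
By Pick's theorem, the interior count of the dilated polygon is 936 − 12/2 + 1 = 931.

931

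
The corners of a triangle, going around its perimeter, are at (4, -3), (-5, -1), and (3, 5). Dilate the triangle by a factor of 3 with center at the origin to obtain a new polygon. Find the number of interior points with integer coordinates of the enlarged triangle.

310

Using the shoelace formula, 2A = |[4·(-1) − (-5)·(-3)] + [(-5)·5 − 3·(-1)] + [3·(-3) − 4·5]| = 70, so the area is 35.
The number of boundary lattice points is Σ gcd(|Δx|,|Δy|) = gcd(9,2) + gcd(8,6) + gcd(1,8) = 1+2+1 = 4.
Scaling by 3 multiplies the area by 3² = 9 (so the new area is 315) and multiplies the boundary lattice-point count by 3, giving 12.
By Pick's theorem, the interior count of the dilated polygon is 315 − 12/2 + 1 = 310.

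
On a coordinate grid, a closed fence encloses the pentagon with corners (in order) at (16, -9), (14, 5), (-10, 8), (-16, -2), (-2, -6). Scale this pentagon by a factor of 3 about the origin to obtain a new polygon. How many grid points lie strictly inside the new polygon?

3232

Using the shoelace formula, 2A = |(16·5 − 14·(-9)) + (14·8 − (-10)·5) + ((-10)·(-2) − (-16)·8) + ((-16)·(-6) − (-2)·(-2)) + ((-2)·(-9) − 16·(-6))| = 722, so the area is 361.
The number of boundary lattice points is Σ gcd(|Δx|,|Δy|) = gcd(2,14) + gcd(24,3) + gcd(6,10) + gcd(14,4) + gcd(18,3) = 2+3+2+2+3 = 12.
Scaling by 3 multiplies the area by 3² = 9 (so the new area is 3249) and multiplies the boundary lattice-point count by 3, giving 36.
By Pick's theorem, the interior count of the dilated polygon is 3249 − 36/2 + 1 = 3232.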